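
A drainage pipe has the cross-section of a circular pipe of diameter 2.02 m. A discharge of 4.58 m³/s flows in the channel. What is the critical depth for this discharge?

y_c = 1.02 m

At critical depth, Q² T / (g A³) = 1, i.e. A³/T = Q²/g = 4.58²/9.81 = 2.138.
At y = 0.916 m: A³/T = 1.402 — short.
At y = 1.18 m: A³/T = 3.69 — over.
At y = 1.02 m: A³/T = 2.115 — close enough.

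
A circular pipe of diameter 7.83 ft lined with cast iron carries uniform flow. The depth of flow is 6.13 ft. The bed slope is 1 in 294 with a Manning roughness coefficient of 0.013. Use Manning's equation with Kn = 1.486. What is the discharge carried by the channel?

Q = 480 ft³/s

For a circular section of diameter D = 7.83 ft at depth y = 6.13 ft, the central angle is θ = 2 arccos(1 − 2y/D) = 4.344 rad. Then A = (D²/8)(θ − sin θ) = 40.44 ft² and P = Dθ/2 = 17.01 ft.
Hydraulic radius R = A/P = 40.44/17.01 = 2.378 ft.
Manning's equation: Q = (1.486/n) A R^(2/3) S^(1/2) = (1.486/0.013) × 40.44 × 2.378^(2/3) × 0.003401^(1/2) = 480 ft³/s.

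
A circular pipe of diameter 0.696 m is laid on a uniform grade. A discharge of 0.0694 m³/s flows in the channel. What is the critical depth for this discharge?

y_c = 0.16 m

At critical depth, Q² T / (g A³) = 1, i.e. A³/T = Q²/g = 0.0694²/9.81 = 0.000491.
At y = 0.193 m: A³/T = 0.001022 — too large.
At y = 0.125 m: A³/T = 0.0001872 — too small.
At y = 0.16 m: A³/T = 0.0004922 — ≈ 0.000491.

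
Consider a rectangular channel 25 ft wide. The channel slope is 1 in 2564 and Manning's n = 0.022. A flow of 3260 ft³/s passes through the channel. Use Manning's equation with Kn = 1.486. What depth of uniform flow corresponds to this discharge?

y_n = 24 ft

Manning's equation rearranged: A R^(2/3) = nQ / (1.486·√S) = 0.022 × 3260 / (1.486 × √0.00039) = 2444.
At y = 18.2 ft: A R^(2/3) = 1729 — too small.
At y = 30.6 ft: A R^(2/3) = 3279 — too large.
At y = 24 ft: A R^(2/3) = 2444 — ≈ 2444.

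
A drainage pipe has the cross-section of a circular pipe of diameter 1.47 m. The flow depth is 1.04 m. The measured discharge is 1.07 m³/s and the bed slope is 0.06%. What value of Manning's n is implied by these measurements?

For a circular section of diameter D = 1.47 m at depth y = 1.04 m, the central angle is θ = 2 arccos(1 − 2y/D) = 3.997 rad. Then A = (D²/8)(θ − sin θ) = 1.284 m² and P = Dθ/2 = 2.938 m.
Hydraulic radius R = A/P = 1.284/2.938 = 0.4369 m.
Rearranging Manning's equation: n = (1/Q) A R^(2/3) S^(1/2) = (1/1.07) × 1.284 × 0.4369^(2/3) × √0.0006 = 0.0169.

n = 0.0169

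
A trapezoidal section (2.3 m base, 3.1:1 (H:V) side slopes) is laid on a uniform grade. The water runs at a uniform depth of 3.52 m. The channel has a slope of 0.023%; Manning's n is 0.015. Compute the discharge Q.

Q = 70.7 m³/s

With bottom width b = 2.3 m and side slope z = 3.1: A = (b + zy)y = (2.3 + 3.1×3.52)×3.52 = 46.51 m²; P = b + 2y√(1+z²) = 2.3 + 2×3.52×3.257 = 25.23 m.
Hydraulic radius R = A/P = 46.51/25.23 = 1.843 m.
Manning's equation: Q = (1/n) A R^(2/3) S^(1/2) = (1/0.015) × 46.51 × 1.843^(2/3) × 0.00023^(1/2) = 70.7 m³/s.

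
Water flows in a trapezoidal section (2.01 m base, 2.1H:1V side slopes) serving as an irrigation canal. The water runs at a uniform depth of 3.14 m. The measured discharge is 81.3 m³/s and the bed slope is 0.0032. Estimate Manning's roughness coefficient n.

n = 0.026

With bottom width b = 2.01 m and side slope z = 2.1: A = (b + zy)y = (2.01 + 2.1×3.14)×3.14 = 27.02 m²; P = b + 2y√(1+z²) = 2.01 + 2×3.14×2.326 = 16.62 m.
Hydraulic radius R = A/P = 27.02/16.62 = 1.626 m.
Rearranging Manning's equation: n = (1/Q) A R^(2/3) S^(1/2) = (1/81.3) × 27.02 × 1.626^(2/3) × √0.0032 = 0.026.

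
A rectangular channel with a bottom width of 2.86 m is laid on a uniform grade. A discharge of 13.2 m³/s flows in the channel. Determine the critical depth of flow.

For a rectangular channel, critical depth y_c = (q²/g)^(1/3) where q = Q/b = 13.2/2.86 = 4.615 m²/s.
So y_c = (4.615²/9.81)^(1/3) = 1.29 m.

y_c = 1.29 m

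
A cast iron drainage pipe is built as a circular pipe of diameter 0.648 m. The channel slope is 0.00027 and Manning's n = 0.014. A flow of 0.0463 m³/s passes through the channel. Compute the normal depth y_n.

Manning's equation rearranged: A R^(2/3) = nQ / (1·√S) = 0.014 × 0.0463 / (√0.00027) = 0.03945.
Try y = 0.345 m: A R^(2/3) = 0.05443 — high.
Try y = 0.234 m: A R^(2/3) = 0.02733 — low.
Try y = 0.286 m: A R^(2/3) = 0.03944 — ≈ 0.03945.

y_n = 0.286 m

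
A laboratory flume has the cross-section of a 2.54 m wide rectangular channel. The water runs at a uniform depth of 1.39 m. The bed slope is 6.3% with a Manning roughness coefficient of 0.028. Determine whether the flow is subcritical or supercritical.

supercritical

Flow area A = b·y = 2.54 × 1.39 = 3.531 m². Wetted perimeter P = b + 2y = 2.54 + 2×1.39 = 5.32 m.
Hydraulic radius R = A/P = 3.531/5.32 = 0.6636 m.
V = (1/n) R^(2/3) √S = (1/0.028) × 0.6636^(2/3) × √0.063 = 6.82 m/s. Hydraulic depth D_h = A/T = 3.531/2.54 = 1.39 m.
Froude number Fr = V/√(g·D_h) = 6.82/√(9.81×1.39) = 1.85, which is greater than 1, so the flow is supercritical.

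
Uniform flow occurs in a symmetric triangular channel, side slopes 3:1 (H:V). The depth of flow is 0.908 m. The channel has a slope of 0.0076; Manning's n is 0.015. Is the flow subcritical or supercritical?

For a triangular section with side slope z = 3: A = zy² = 3×0.908² = 2.473 m²; P = 2y√(1+z²) = 2×0.908×3.162 = 5.743 m.
Hydraulic radius R = A/P = 2.473/5.743 = 0.4307 m.
V = (1/n) R^(2/3) √S = (1/0.015) × 0.4307^(2/3) × √0.0076 = 3.315 m/s. Hydraulic depth D_h = A/T = 2.473/5.448 = 0.454 m.
Froude number Fr = V/√(g·D_h) = 3.315/√(9.81×0.454) = 1.57, which is greater than 1, so the flow is supercritical.

supercritical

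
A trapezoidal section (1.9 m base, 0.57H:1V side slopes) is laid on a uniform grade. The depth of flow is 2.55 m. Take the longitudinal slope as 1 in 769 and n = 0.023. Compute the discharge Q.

With bottom width b = 1.9 m and side slope z = 0.57: A = (b + zy)y = (1.9 + 0.57×2.55)×2.55 = 8.551 m²; P = b + 2y√(1+z²) = 1.9 + 2×2.55×1.151 = 7.77 m.
Hydraulic radius R = A/P = 8.551/7.77 = 1.101 m.
Manning's equation: Q = (1/n) A R^(2/3) S^(1/2) = (1/0.023) × 8.551 × 1.101^(2/3) × 0.0013^(1/2) = 14.3 m³/s.

Q = 14.3 m³/s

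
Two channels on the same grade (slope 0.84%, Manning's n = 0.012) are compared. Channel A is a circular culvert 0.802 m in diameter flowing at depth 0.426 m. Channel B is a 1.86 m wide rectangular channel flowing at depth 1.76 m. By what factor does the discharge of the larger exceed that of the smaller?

Channel A: For a circular section of diameter D = 0.802 m at depth y = 0.426 m, the central angle is θ = 2 arccos(1 − 2y/D) = 3.266 rad. Then A = (D²/8)(θ − sin θ) = 0.2726 m² and P = Dθ/2 = 1.31 m. Hydraulic radius R = A/P = 0.2726/1.31 = 0.2081 m. Q_A = (1/0.012)·0.2726·0.2081^(2/3)·√0.0084 = 0.7313 m³/s.
Channel B: Flow area A = b·y = 1.86 × 1.76 = 3.274 m². Wetted perimeter P = b + 2y = 1.86 + 2×1.76 = 5.38 m. Hydraulic radius R = A/P = 3.274/5.38 = 0.6085 m. Q_B = (1/0.012)·3.274·0.6085^(2/3)·√0.0084 = 17.95 m³/s.
The larger discharge is 17.95 m³/s and the smaller is 0.7313 m³/s; the ratio is 24.6.

24.6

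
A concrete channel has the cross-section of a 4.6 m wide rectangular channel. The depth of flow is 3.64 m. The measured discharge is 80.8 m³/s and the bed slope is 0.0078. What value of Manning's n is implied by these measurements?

Flow area A = b·y = 4.6 × 3.64 = 16.74 m². Wetted perimeter P = b + 2y = 4.6 + 2×3.64 = 11.88 m.
Hydraulic radius R = A/P = 16.74/11.88 = 1.409 m.
Rearranging Manning's equation: n = (1/Q) A R^(2/3) S^(1/2) = (1/80.8) × 16.74 × 1.409^(2/3) × √0.0078 = 0.023.

n = 0.023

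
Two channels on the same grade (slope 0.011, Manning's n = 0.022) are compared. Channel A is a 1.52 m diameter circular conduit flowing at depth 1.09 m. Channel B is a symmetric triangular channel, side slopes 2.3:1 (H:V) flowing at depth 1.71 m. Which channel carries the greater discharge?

channel B

Channel A: For a circular section of diameter D = 1.52 m at depth y = 1.09 m, the central angle is θ = 2 arccos(1 − 2y/D) = 4.04 rad. Then A = (D²/8)(θ − sin θ) = 1.393 m² and P = Dθ/2 = 3.07 m. Hydraulic radius R = A/P = 1.393/3.07 = 0.4536 m. Q_A = (1/0.022)·1.393·0.4536^(2/3)·√0.011 = 3.919 m³/s.
Channel B: For a triangular section with side slope z = 2.3: A = zy² = 2.3×1.71² = 6.725 m²; P = 2y√(1+z²) = 2×1.71×2.508 = 8.577 m. Hydraulic radius R = A/P = 6.725/8.577 = 0.7841 m. Q_B = (1/0.022)·6.725·0.7841^(2/3)·√0.011 = 27.26 m³/s.
Q_A = 3.919 m³/s vs Q_B = 27.26 m³/s, so channel B carries more.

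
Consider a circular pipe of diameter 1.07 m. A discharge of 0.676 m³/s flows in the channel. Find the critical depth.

y_c = 0.457 m

At critical depth, Q² T / (g A³) = 1, i.e. A³/T = Q²/g = 0.676²/9.81 = 0.04658.
Try y = 0.497 m: A³/T = 0.06409 — over.
Try y = 0.39 m: A³/T = 0.02528 — short.
Try y = 0.457 m: A³/T = 0.04648 — close enough.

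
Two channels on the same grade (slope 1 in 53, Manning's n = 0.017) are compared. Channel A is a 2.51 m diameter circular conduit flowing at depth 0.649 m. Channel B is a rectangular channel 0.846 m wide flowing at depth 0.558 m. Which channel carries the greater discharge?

Channel A: For a circular section of diameter D = 2.51 m at depth y = 0.649 m, the central angle is θ = 2 arccos(1 − 2y/D) = 2.134 rad. Then A = (D²/8)(θ − sin θ) = 1.014 m² and P = Dθ/2 = 2.678 m. Hydraulic radius R = A/P = 1.014/2.678 = 0.3788 m. Q_A = (1/0.017)·1.014·0.3788^(2/3)·√0.01887 = 4.291 m³/s.
Channel B: Flow area A = b·y = 0.846 × 0.558 = 0.4721 m². Wetted perimeter P = b + 2y = 0.846 + 2×0.558 = 1.962 m. Hydraulic radius R = A/P = 0.4721/1.962 = 0.2406 m. Q_B = (1/0.017)·0.4721·0.2406^(2/3)·√0.01887 = 1.476 m³/s.
Q_A = 4.291 m³/s vs Q_B = 1.476 m³/s, so channel A carries more.

channel A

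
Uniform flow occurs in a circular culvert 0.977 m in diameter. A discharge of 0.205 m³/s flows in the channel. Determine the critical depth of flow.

y_c = 0.253 m

At critical depth, Q² T / (g A³) = 1, i.e. A³/T = Q²/g = 0.205²/9.81 = 0.004284.
At y = 0.177 m: A³/T = 0.001056 — low.
At y = 0.317 m: A³/T = 0.01024 — high.
At y = 0.253 m: A³/T = 0.004268 — close enough.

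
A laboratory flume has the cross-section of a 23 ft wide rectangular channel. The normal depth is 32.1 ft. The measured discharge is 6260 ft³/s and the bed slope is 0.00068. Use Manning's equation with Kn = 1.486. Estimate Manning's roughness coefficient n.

Flow area A = b·y = 23 × 32.1 = 738.3 ft². Wetted perimeter P = b + 2y = 23 + 2×32.1 = 87.2 ft.
Hydraulic radius R = A/P = 738.3/87.2 = 8.467 ft.
Rearranging Manning's equation: n = (1.486/Q) A R^(2/3) S^(1/2) = (1.486/6260) × 738.3 × 8.467^(2/3) × √0.00068 = 0.019.

n = 0.019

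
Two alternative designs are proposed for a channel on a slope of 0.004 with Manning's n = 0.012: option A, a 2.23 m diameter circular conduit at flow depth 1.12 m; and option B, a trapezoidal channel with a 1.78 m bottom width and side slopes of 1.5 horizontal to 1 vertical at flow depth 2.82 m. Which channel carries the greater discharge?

Channel A: For a circular section of diameter D = 2.23 m at depth y = 1.12 m, the central angle is θ = 2 arccos(1 − 2y/D) = 3.151 rad. Then A = (D²/8)(θ − sin θ) = 1.964 m² and P = Dθ/2 = 3.513 m. Hydraulic radius R = A/P = 1.964/3.513 = 0.5591 m. Q_A = (1/0.012)·1.964·0.5591^(2/3)·√0.004 = 7.025 m³/s.
Channel B: With bottom width b = 1.78 m and side slope z = 1.5: A = (b + zy)y = (1.78 + 1.5×2.82)×2.82 = 16.95 m²; P = b + 2y√(1+z²) = 1.78 + 2×2.82×1.803 = 11.95 m. Hydraulic radius R = A/P = 16.95/11.95 = 1.419 m. Q_B = (1/0.012)·16.95·1.419^(2/3)·√0.004 = 112.8 m³/s.
Q_A = 7.025 m³/s vs Q_B = 112.8 m³/s, so channel B carries more.

channel B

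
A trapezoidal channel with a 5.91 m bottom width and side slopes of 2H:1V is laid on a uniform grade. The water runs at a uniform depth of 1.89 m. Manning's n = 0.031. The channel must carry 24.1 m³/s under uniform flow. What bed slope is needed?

With bottom width b = 5.91 m and side slope z = 2: A = (b + zy)y = (5.91 + 2×1.89)×1.89 = 18.31 m²; P = b + 2y√(1+z²) = 5.91 + 2×1.89×2.236 = 14.36 m.
Hydraulic radius R = A/P = 18.31/14.36 = 1.275 m.
From Manning's equation, S = [nQ / (1 A R^(2/3))]² = [0.031 × 24.1 / (1 × 18.31 × 1.275^(2/3))]² = 0.0012.

S = 0.0012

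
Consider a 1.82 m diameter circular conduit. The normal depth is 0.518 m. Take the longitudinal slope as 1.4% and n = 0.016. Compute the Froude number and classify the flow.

supercritical

For a circular section of diameter D = 1.82 m at depth y = 0.518 m, the central angle is θ = 2 arccos(1 − 2y/D) = 2.251 rad. Then A = (D²/8)(θ − sin θ) = 0.6101 m² and P = Dθ/2 = 2.048 m.
Hydraulic radius R = A/P = 0.6101/2.048 = 0.2978 m.
V = (1/n) R^(2/3) √S = (1/0.016) × 0.2978^(2/3) × √0.014 = 3.298 m/s. Hydraulic depth D_h = A/T = 0.6101/1.642 = 0.3714 m.
Froude number Fr = V/√(g·D_h) = 3.298/√(9.81×0.3714) = 1.73, which is greater than 1, so the flow is supercritical.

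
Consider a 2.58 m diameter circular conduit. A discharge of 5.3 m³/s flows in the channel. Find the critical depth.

y_c = 1.02 m

At critical depth, Q² T / (g A³) = 1, i.e. A³/T = Q²/g = 5.3²/9.81 = 2.863.
Trying y = 1.13 m: A³/T = 4.172 — too large.
Trying y = 1.02 m: A³/T = 2.816 — close enough.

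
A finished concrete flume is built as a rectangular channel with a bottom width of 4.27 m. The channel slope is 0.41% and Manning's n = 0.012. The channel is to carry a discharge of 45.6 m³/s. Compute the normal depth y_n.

Manning's equation rearranged: A R^(2/3) = nQ / (1·√S) = 0.012 × 45.6 / (√0.0041) = 8.546.
Try y = 2.36 m: A R^(2/3) = 10.87 — too large.
Try y = 1.66 m: A R^(2/3) = 6.772 — too small.
Try y = 1.97 m: A R^(2/3) = 8.549 — close enough.

y_n = 1.97 m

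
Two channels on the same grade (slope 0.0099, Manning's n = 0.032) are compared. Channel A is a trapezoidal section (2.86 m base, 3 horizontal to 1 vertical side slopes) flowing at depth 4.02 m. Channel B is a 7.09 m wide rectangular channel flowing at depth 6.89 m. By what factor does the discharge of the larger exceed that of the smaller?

1.15

Channel A: With bottom width b = 2.86 m and side slope z = 3: A = (b + zy)y = (2.86 + 3×4.02)×4.02 = 59.98 m²; P = b + 2y√(1+z²) = 2.86 + 2×4.02×3.162 = 28.28 m. Hydraulic radius R = A/P = 59.98/28.28 = 2.121 m. Q_A = (1/0.032)·59.98·2.121^(2/3)·√0.0099 = 307.8 m³/s.
Channel B: Flow area A = b·y = 7.09 × 6.89 = 48.85 m². Wetted perimeter P = b + 2y = 7.09 + 2×6.89 = 20.87 m. Hydraulic radius R = A/P = 48.85/20.87 = 2.341 m. Q_B = (1/0.032)·48.85·2.341^(2/3)·√0.0099 = 267.8 m³/s.
The larger discharge is 307.8 m³/s and the smaller is 267.8 m³/s; the ratio is 1.15.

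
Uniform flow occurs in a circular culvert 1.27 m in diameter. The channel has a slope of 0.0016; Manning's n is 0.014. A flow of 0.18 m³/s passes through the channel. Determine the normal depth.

y_n = 0.28 m

Manning's equation rearranged: A R^(2/3) = nQ / (1·√S) = 0.014 × 0.18 / (√0.0016) = 0.063.
At y = 0.338 m: A R^(2/3) = 0.09138 — high.
At y = 0.205 m: A R^(2/3) = 0.03333 — low.
At y = 0.28 m: A R^(2/3) = 0.06284 — close enough.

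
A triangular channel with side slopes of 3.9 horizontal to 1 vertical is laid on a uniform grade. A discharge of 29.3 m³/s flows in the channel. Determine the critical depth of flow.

y_c = 1.63 m

At critical depth, Q² T / (g A³) = 1, i.e. A³/T = Q²/g = 29.3²/9.81 = 87.51.
Trying y = 1.95 m: A³/T = 214.4 — too large.
Trying y = 1.23 m: A³/T = 21.41 — too small.
Trying y = 1.63 m: A³/T = 87.51 — ≈ 87.51.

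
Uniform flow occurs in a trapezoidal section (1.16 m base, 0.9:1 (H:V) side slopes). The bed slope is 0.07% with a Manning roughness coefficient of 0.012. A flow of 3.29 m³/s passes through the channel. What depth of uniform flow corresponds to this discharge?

y_n = 1.05 m

Manning's equation rearranged: A R^(2/3) = nQ / (1·√S) = 0.012 × 3.29 / (√0.0007) = 1.492.
Try y = 0.76 m: A R^(2/3) = 0.8074 — too small.
Try y = 1.15 m: A R^(2/3) = 1.782 — too large.
Try y = 1.05 m: A R^(2/3) = 1.492 — matches.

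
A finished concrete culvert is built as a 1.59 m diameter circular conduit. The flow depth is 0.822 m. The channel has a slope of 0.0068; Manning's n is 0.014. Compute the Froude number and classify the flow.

For a circular section of diameter D = 1.59 m at depth y = 0.822 m, the central angle is θ = 2 arccos(1 − 2y/D) = 3.21 rad. Then A = (D²/8)(θ − sin θ) = 1.036 m² and P = Dθ/2 = 2.552 m.
Hydraulic radius R = A/P = 1.036/2.552 = 0.4059 m.
V = (1/n) R^(2/3) √S = (1/0.014) × 0.4059^(2/3) × √0.0068 = 3.229 m/s. Hydraulic depth D_h = A/T = 1.036/1.589 = 0.6518 m.
Froude number Fr = V/√(g·D_h) = 3.229/√(9.81×0.6518) = 1.28, which is greater than 1, so the flow is supercritical.

supercritical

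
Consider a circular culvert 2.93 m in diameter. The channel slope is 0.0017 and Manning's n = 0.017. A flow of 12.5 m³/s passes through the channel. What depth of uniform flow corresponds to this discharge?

y_n = 2.26 m

Manning's equation rearranged: A R^(2/3) = nQ / (1·√S) = 0.017 × 12.5 / (√0.0017) = 5.154.
Trying y = 2.71 m: A R^(2/3) = 5.886 — high.
Trying y = 1.91 m: A R^(2/3) = 4.161 — low.
Trying y = 2.26 m: A R^(2/3) = 5.157 — ≈ 5.154.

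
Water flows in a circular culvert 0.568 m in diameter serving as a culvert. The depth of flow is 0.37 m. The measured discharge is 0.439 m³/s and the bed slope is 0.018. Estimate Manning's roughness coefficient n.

For a circular section of diameter D = 0.568 m at depth y = 0.37 m, the central angle is θ = 2 arccos(1 − 2y/D) = 3.757 rad. Then A = (D²/8)(θ − sin θ) = 0.1748 m² and P = Dθ/2 = 1.067 m.
Hydraulic radius R = A/P = 0.1748/1.067 = 0.1638 m.
Rearranging Manning's equation: n = (1/Q) A R^(2/3) S^(1/2) = (1/0.439) × 0.1748 × 0.1638^(2/3) × √0.018 = 0.016.

n = 0.016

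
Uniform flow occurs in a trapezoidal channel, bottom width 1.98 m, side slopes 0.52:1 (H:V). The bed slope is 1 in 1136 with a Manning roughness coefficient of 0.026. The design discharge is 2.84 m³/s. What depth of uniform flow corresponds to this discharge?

Manning's equation rearranged: A R^(2/3) = nQ / (1·√S) = 0.026 × 2.84 / (√0.0008803) = 2.489.
At y = 0.938 m: A R^(2/3) = 1.583 — low.
At y = 1.44 m: A R^(2/3) = 3.249 — high.
At y = 1.23 m: A R^(2/3) = 2.487 — close enough.

y_n = 1.23 m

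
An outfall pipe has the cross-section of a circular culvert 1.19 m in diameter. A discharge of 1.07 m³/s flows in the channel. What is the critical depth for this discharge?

At critical depth, Q² T / (g A³) = 1, i.e. A³/T = Q²/g = 1.07²/9.81 = 0.1167.
At y = 0.664 m: A³/T = 0.2197 — high.
At y = 0.503 m: A³/T = 0.076 — low.
At y = 0.563 m: A³/T = 0.117 — matches.

y_c = 0.563 m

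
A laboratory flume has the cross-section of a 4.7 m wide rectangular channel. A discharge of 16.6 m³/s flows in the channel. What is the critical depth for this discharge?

For a rectangular channel, critical depth y_c = (q²/g)^(1/3) where q = Q/b = 16.6/4.7 = 3.532 m²/s.
So y_c = (3.532²/9.81)^(1/3) = 1.08 m.

y_c = 1.08 m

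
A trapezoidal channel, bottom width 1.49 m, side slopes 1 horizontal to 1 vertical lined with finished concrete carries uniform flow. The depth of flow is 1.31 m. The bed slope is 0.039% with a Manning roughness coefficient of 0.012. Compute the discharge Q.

With bottom width b = 1.49 m and side slope z = 1: A = (b + zy)y = (1.49 + 1×1.31)×1.31 = 3.668 m²; P = b + 2y√(1+z²) = 1.49 + 2×1.31×1.414 = 5.195 m.
Hydraulic radius R = A/P = 3.668/5.195 = 0.706 m.
Manning's equation: Q = (1/n) A R^(2/3) S^(1/2) = (1/0.012) × 3.668 × 0.706^(2/3) × 0.00039^(1/2) = 4.79 m³/s.

Q = 4.79 m³/s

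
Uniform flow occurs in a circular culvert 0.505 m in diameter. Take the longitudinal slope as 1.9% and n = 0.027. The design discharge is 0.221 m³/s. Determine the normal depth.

y_n = 0.361 m

Manning's equation rearranged: A R^(2/3) = nQ / (1·√S) = 0.027 × 0.221 / (√0.019) = 0.04329.
Trying y = 0.441 m: A R^(2/3) = 0.0529 — over.
Trying y = 0.361 m: A R^(2/3) = 0.04336 — close enough.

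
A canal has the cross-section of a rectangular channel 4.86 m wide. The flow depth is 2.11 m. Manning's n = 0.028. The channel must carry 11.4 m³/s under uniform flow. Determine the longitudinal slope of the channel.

S = 0.000824

Flow area A = b·y = 4.86 × 2.11 = 10.25 m². Wetted perimeter P = b + 2y = 4.86 + 2×2.11 = 9.08 m.
Hydraulic radius R = A/P = 10.25/9.08 = 1.129 m.
From Manning's equation, S = [nQ / (1 A R^(2/3))]² = [0.028 × 11.4 / (1 × 10.25 × 1.129^(2/3))]² = 0.000824.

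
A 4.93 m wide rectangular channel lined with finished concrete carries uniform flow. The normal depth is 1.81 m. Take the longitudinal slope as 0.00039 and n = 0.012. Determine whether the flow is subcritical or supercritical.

subcritical

Flow area A = b·y = 4.93 × 1.81 = 8.923 m². Wetted perimeter P = b + 2y = 4.93 + 2×1.81 = 8.55 m.
Hydraulic radius R = A/P = 8.923/8.55 = 1.044 m.
V = (1/n) R^(2/3) √S = (1/0.012) × 1.044^(2/3) × √0.00039 = 1.693 m/s. Hydraulic depth D_h = A/T = 8.923/4.93 = 1.81 m.
Froude number Fr = V/√(g·D_h) = 1.693/√(9.81×1.81) = 0.402, which is less than 1, so the flow is subcritical.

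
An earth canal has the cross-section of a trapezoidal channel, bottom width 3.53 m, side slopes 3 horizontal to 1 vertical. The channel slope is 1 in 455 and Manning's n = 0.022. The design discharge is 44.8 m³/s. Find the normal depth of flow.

y_n = 1.99 m

Manning's equation rearranged: A R^(2/3) = nQ / (1·√S) = 0.022 × 44.8 / (√0.002198) = 21.02.
At y = 2.29 m: A R^(2/3) = 28.69 — too large.
At y = 1.36 m: A R^(2/3) = 9.31 — too small.
At y = 1.99 m: A R^(2/3) = 21.03 — ≈ 21.02.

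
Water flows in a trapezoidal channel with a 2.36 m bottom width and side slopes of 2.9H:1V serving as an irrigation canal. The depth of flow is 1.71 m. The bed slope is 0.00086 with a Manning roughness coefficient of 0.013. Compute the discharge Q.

With bottom width b = 2.36 m and side slope z = 2.9: A = (b + zy)y = (2.36 + 2.9×1.71)×1.71 = 12.52 m²; P = b + 2y√(1+z²) = 2.36 + 2×1.71×3.068 = 12.85 m.
Hydraulic radius R = A/P = 12.52/12.85 = 0.9739 m.
Manning's equation: Q = (1/n) A R^(2/3) S^(1/2) = (1/0.013) × 12.52 × 0.9739^(2/3) × 0.00086^(1/2) = 27.7 m³/s.

Q = 27.7 m³/s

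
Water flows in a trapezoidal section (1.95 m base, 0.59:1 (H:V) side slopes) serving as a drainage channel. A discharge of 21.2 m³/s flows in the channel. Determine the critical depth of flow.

y_c = 1.88 m

At critical depth, Q² T / (g A³) = 1, i.e. A³/T = Q²/g = 21.2²/9.81 = 45.81.
At y = 1.58 m: A³/T = 24.76 — low.
At y = 2.34 m: A³/T = 100.5 — high.
At y = 1.88 m: A³/T = 45.64 — ≈ 45.81.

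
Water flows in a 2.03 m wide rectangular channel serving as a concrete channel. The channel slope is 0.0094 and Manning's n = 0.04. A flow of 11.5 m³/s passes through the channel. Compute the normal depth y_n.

Manning's equation rearranged: A R^(2/3) = nQ / (1·√S) = 0.04 × 11.5 / (√0.0094) = 4.745.
Try y = 2.42 m: A R^(2/3) = 3.928 — short.
Try y = 3.13 m: A R^(2/3) = 5.321 — over.
Try y = 2.84 m: A R^(2/3) = 4.75 — close enough.

y_n = 2.84 m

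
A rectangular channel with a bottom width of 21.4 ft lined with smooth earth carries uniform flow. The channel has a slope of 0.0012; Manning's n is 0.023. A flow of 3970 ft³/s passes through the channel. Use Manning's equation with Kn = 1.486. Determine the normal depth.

y_n = 22.2 ft

Manning's equation rearranged: A R^(2/3) = nQ / (1.486·√S) = 0.023 × 3970 / (1.486 × √0.0012) = 1774.
At y = 19.6 ft: A R^(2/3) = 1523 — low.
At y = 24.4 ft: A R^(2/3) = 1990 — high.
At y = 22.2 ft: A R^(2/3) = 1775 — ≈ 1774.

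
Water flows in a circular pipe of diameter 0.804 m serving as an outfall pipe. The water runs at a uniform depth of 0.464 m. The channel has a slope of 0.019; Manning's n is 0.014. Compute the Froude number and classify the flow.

For a circular section of diameter D = 0.804 m at depth y = 0.464 m, the central angle is θ = 2 arccos(1 − 2y/D) = 3.451 rad. Then A = (D²/8)(θ − sin θ) = 0.3035 m² and P = Dθ/2 = 1.387 m.
Hydraulic radius R = A/P = 0.3035/1.387 = 0.2187 m.
V = (1/n) R^(2/3) √S = (1/0.014) × 0.2187^(2/3) × √0.019 = 3.574 m/s. Hydraulic depth D_h = A/T = 0.3035/0.7944 = 0.3821 m.
Froude number Fr = V/√(g·D_h) = 3.574/√(9.81×0.3821) = 1.85, which is greater than 1, so the flow is supercritical.

supercritical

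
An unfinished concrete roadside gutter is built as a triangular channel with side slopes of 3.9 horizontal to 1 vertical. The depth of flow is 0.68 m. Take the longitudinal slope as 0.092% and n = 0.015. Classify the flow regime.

subcritical

For a triangular section with side slope z = 3.9: A = zy² = 3.9×0.68² = 1.803 m²; P = 2y√(1+z²) = 2×0.68×4.026 = 5.476 m.
Hydraulic radius R = A/P = 1.803/5.476 = 0.3293 m.
V = (1/n) R^(2/3) √S = (1/0.015) × 0.3293^(2/3) × √0.00092 = 0.9644 m/s. Hydraulic depth D_h = A/T = 1.803/5.304 = 0.34 m.
Froude number Fr = V/√(g·D_h) = 0.9644/√(9.81×0.34) = 0.528, which is less than 1, so the flow is subcritical.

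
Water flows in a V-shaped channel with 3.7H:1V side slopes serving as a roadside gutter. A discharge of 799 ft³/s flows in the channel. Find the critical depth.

y_c = 4.92 ft

At critical depth, Q² T / (g A³) = 1, i.e. A³/T = Q²/g = 799²/32.2 = 19830.
At y = 5.73 ft: A³/T = 42280 — high.
At y = 3.76 ft: A³/T = 5144 — low.
At y = 4.92 ft: A³/T = 19730 — close enough.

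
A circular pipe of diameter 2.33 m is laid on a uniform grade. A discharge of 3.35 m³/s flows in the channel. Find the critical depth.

y_c = 0.832 m

At critical depth, Q² T / (g A³) = 1, i.e. A³/T = Q²/g = 3.35²/9.81 = 1.144.
At y = 0.955 m: A³/T = 1.943 — high.
At y = 0.639 m: A³/T = 0.4116 — low.
At y = 0.832 m: A³/T = 1.143 — close enough.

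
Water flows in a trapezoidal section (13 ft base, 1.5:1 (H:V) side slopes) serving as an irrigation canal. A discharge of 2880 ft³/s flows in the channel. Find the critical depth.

y_c = 8.38 ft

At critical depth, Q² T / (g A³) = 1, i.e. A³/T = Q²/g = 2880²/32.2 = 257600.
At y = 6.63 ft: A³/T = 107000 — low.
At y = 9.78 ft: A³/T = 468100 — high.
At y = 8.38 ft: A³/T = 258000 — matches.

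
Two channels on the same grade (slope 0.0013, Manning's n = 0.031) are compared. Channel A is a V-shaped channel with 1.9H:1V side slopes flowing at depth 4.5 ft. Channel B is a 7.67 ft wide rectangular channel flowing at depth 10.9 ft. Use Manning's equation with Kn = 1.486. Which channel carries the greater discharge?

channel B

Channel A: For a triangular section with side slope z = 1.9: A = zy² = 1.9×4.5² = 38.47 ft²; P = 2y√(1+z²) = 2×4.5×2.147 = 19.32 ft. Hydraulic radius R = A/P = 38.47/19.32 = 1.991 ft. Q_A = (1.486/0.031)·38.47·1.991^(2/3)·√0.0013 = 105.2 ft³/s.
Channel B: Flow area A = b·y = 7.67 × 10.9 = 83.6 ft². Wetted perimeter P = b + 2y = 7.67 + 2×10.9 = 29.47 ft. Hydraulic radius R = A/P = 83.6/29.47 = 2.837 ft. Q_B = (1.486/0.031)·83.6·2.837^(2/3)·√0.0013 = 289.6 ft³/s.
Q_A = 105.2 ft³/s vs Q_B = 289.6 ft³/s, so channel B carries more.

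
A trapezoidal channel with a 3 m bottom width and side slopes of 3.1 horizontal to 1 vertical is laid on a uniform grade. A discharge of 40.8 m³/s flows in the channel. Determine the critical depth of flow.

y_c = 1.62 m

At critical depth, Q² T / (g A³) = 1, i.e. A³/T = Q²/g = 40.8²/9.81 = 169.7.
Try y = 1.79 m: A³/T = 254.2 — over.
Try y = 1.32 m: A³/T = 73.36 — short.
Try y = 1.62 m: A³/T = 168.3 — matches.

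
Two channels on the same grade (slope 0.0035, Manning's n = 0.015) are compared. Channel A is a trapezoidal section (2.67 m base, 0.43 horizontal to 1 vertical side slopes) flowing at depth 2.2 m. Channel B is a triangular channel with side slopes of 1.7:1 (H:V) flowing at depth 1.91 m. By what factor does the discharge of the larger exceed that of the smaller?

Channel A: With bottom width b = 2.67 m and side slope z = 0.43: A = (b + zy)y = (2.67 + 0.43×2.2)×2.2 = 7.955 m²; P = b + 2y√(1+z²) = 2.67 + 2×2.2×1.089 = 7.46 m. Hydraulic radius R = A/P = 7.955/7.46 = 1.066 m. Q_A = (1/0.015)·7.955·1.066^(2/3)·√0.0035 = 32.75 m³/s.
Channel B: For a triangular section with side slope z = 1.7: A = zy² = 1.7×1.91² = 6.202 m²; P = 2y√(1+z²) = 2×1.91×1.972 = 7.534 m. Hydraulic radius R = A/P = 6.202/7.534 = 0.8231 m. Q_B = (1/0.015)·6.202·0.8231^(2/3)·√0.0035 = 21.48 m³/s.
The larger discharge is 32.75 m³/s and the smaller is 21.48 m³/s; the ratio is 1.52.

1.52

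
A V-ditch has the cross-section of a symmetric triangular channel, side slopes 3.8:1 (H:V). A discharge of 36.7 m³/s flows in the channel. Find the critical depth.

At critical depth, Q² T / (g A³) = 1, i.e. A³/T = Q²/g = 36.7²/9.81 = 137.3.
At y = 1.43 m: A³/T = 43.17 — short.
At y = 1.8 m: A³/T = 136.4 — matches.

y_c = 1.8 m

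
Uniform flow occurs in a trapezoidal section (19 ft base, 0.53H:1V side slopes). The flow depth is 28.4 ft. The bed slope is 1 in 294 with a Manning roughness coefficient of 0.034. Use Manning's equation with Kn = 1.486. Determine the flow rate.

With bottom width b = 19 ft and side slope z = 0.53: A = (b + zy)y = (19 + 0.53×28.4)×28.4 = 967.1 ft²; P = b + 2y√(1+z²) = 19 + 2×28.4×1.132 = 83.28 ft.
Hydraulic radius R = A/P = 967.1/83.28 = 11.61 ft.
Manning's equation: Q = (1.486/n) A R^(2/3) S^(1/2) = (1.486/0.034) × 967.1 × 11.61^(2/3) × 0.003401^(1/2) = 12600 ft³/s.

Q = 12600 ft³/s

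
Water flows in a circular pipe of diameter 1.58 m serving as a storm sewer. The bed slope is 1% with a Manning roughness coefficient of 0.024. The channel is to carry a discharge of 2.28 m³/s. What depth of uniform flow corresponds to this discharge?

y_n = 0.807 m

Manning's equation rearranged: A R^(2/3) = nQ / (1·√S) = 0.024 × 2.28 / (√0.01) = 0.5472.
At y = 0.584 m: A R^(2/3) = 0.3074 — short.
At y = 0.979 m: A R^(2/3) = 0.7445 — over.
At y = 0.807 m: A R^(2/3) = 0.5471 — ≈ 0.5472.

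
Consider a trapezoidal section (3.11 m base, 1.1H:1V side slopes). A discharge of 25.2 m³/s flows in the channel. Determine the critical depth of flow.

y_c = 1.56 m

At critical depth, Q² T / (g A³) = 1, i.e. A³/T = Q²/g = 25.2²/9.81 = 64.73.
Try y = 1.1 m: A³/T = 19.4 — short.
Try y = 1.9 m: A³/T = 132.3 — over.
Try y = 1.56 m: A³/T = 65.23 — close enough.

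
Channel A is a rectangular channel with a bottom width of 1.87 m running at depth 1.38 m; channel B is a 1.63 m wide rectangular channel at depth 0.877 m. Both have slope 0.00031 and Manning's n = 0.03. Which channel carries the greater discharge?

Channel A: Flow area A = b·y = 1.87 × 1.38 = 2.581 m². Wetted perimeter P = b + 2y = 1.87 + 2×1.38 = 4.63 m. Hydraulic radius R = A/P = 2.581/4.63 = 0.5574 m. Q_A = (1/0.03)·2.581·0.5574^(2/3)·√0.00031 = 1.026 m³/s.
Channel B: Flow area A = b·y = 1.63 × 0.877 = 1.43 m². Wetted perimeter P = b + 2y = 1.63 + 2×0.877 = 3.384 m. Hydraulic radius R = A/P = 1.43/3.384 = 0.4224 m. Q_B = (1/0.03)·1.43·0.4224^(2/3)·√0.00031 = 0.4723 m³/s.
Q_A = 1.026 m³/s vs Q_B = 0.4723 m³/s, so channel A carries more.

channel A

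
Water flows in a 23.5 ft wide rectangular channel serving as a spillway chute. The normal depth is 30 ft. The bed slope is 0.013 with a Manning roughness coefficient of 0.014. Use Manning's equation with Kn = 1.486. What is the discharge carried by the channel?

Flow area A = b·y = 23.5 × 30 = 705 ft². Wetted perimeter P = b + 2y = 23.5 + 2×30 = 83.5 ft.
Hydraulic radius R = A/P = 705/83.5 = 8.443 ft.
Manning's equation: Q = (1.486/n) A R^(2/3) S^(1/2) = (1.486/0.014) × 705 × 8.443^(2/3) × 0.013^(1/2) = 35400 ft³/s.

Q = 35400 ft³/s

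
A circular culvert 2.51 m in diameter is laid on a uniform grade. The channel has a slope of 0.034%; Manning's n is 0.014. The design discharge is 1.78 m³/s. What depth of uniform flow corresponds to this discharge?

Manning's equation rearranged: A R^(2/3) = nQ / (1·√S) = 0.014 × 1.78 / (√0.00034) = 1.351.
At y = 0.817 m: A R^(2/3) = 0.8309 — low.
At y = 1.06 m: A R^(2/3) = 1.349 — ≈ 1.351.

y_n = 1.06 m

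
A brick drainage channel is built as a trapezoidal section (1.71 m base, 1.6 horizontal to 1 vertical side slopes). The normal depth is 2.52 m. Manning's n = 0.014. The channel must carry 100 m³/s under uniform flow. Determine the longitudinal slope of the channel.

With bottom width b = 1.71 m and side slope z = 1.6: A = (b + zy)y = (1.71 + 1.6×2.52)×2.52 = 14.47 m²; P = b + 2y√(1+z²) = 1.71 + 2×2.52×1.887 = 11.22 m.
Hydraulic radius R = A/P = 14.47/11.22 = 1.29 m.
From Manning's equation, S = [nQ / (1 A R^(2/3))]² = [0.014 × 100 / (1 × 14.47 × 1.29^(2/3))]² = 0.00667.

S = 0.00667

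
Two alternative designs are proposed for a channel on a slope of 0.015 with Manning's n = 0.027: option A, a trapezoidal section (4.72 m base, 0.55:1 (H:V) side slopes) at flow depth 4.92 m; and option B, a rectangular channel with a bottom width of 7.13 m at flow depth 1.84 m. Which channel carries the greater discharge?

channel A

Channel A: With bottom width b = 4.72 m and side slope z = 0.55: A = (b + zy)y = (4.72 + 0.55×4.92)×4.92 = 36.54 m²; P = b + 2y√(1+z²) = 4.72 + 2×4.92×1.141 = 15.95 m. Hydraulic radius R = A/P = 36.54/15.95 = 2.291 m. Q_A = (1/0.027)·36.54·2.291^(2/3)·√0.015 = 288 m³/s.
Channel B: Flow area A = b·y = 7.13 × 1.84 = 13.12 m². Wetted perimeter P = b + 2y = 7.13 + 2×1.84 = 10.81 m. Hydraulic radius R = A/P = 13.12/10.81 = 1.214 m. Q_B = (1/0.027)·13.12·1.214^(2/3)·√0.015 = 67.71 m³/s.
Q_A = 288 m³/s vs Q_B = 67.71 m³/s, so channel A carries more.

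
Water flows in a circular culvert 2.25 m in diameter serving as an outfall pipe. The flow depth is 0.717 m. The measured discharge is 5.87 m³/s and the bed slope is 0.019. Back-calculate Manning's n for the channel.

n = 0.014

For a circular section of diameter D = 2.25 m at depth y = 0.717 m, the central angle is θ = 2 arccos(1 − 2y/D) = 2.399 rad. Then A = (D²/8)(θ − sin θ) = 1.091 m² and P = Dθ/2 = 2.699 m.
Hydraulic radius R = A/P = 1.091/2.699 = 0.404 m.
Rearranging Manning's equation: n = (1/Q) A R^(2/3) S^(1/2) = (1/5.87) × 1.091 × 0.404^(2/3) × √0.019 = 0.014.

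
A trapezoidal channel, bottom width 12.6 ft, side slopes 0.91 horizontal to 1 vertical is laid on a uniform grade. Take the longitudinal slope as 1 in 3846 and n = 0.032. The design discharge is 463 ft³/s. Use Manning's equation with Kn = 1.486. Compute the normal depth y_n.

Manning's equation rearranged: A R^(2/3) = nQ / (1.486·√S) = 0.032 × 463 / (1.486 × √0.00026) = 618.3.
Try y = 8.22 ft: A R^(2/3) = 465.7 — short.
Try y = 9.56 ft: A R^(2/3) = 618.6 — ≈ 618.3.

y_n = 9.56 ft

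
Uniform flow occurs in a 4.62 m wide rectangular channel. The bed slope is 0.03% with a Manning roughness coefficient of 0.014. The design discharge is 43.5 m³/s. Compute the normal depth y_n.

y_n = 5.5 m

Manning's equation rearranged: A R^(2/3) = nQ / (1·√S) = 0.014 × 43.5 / (√0.0003) = 35.16.
Trying y = 4.8 m: A R^(2/3) = 29.82 — short.
Trying y = 5.5 m: A R^(2/3) = 35.15 — close enough.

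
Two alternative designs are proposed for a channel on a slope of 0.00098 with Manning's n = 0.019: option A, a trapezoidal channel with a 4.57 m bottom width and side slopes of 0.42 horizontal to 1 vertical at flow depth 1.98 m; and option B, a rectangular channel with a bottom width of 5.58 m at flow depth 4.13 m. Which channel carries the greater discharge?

Channel A: With bottom width b = 4.57 m and side slope z = 0.42: A = (b + zy)y = (4.57 + 0.42×1.98)×1.98 = 10.7 m²; P = b + 2y√(1+z²) = 4.57 + 2×1.98×1.085 = 8.865 m. Hydraulic radius R = A/P = 10.7/8.865 = 1.206 m. Q_A = (1/0.019)·10.7·1.206^(2/3)·√0.00098 = 19.97 m³/s.
Channel B: Flow area A = b·y = 5.58 × 4.13 = 23.05 m². Wetted perimeter P = b + 2y = 5.58 + 2×4.13 = 13.84 m. Hydraulic radius R = A/P = 23.05/13.84 = 1.665 m. Q_B = (1/0.019)·23.05·1.665^(2/3)·√0.00098 = 53.34 m³/s.
Q_A = 19.97 m³/s vs Q_B = 53.34 m³/s, so channel B carries more.

channel B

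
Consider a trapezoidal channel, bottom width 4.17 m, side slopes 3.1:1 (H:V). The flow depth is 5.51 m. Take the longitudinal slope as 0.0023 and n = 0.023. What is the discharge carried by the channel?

Q = 499 m³/s

With bottom width b = 4.17 m and side slope z = 3.1: A = (b + zy)y = (4.17 + 3.1×5.51)×5.51 = 117.1 m²; P = b + 2y√(1+z²) = 4.17 + 2×5.51×3.257 = 40.07 m.
Hydraulic radius R = A/P = 117.1/40.07 = 2.923 m.
Manning's equation: Q = (1/n) A R^(2/3) S^(1/2) = (1/0.023) × 117.1 × 2.923^(2/3) × 0.0023^(1/2) = 499 m³/s.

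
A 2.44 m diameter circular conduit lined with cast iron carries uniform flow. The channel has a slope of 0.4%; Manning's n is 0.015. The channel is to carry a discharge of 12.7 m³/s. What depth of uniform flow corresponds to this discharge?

y_n = 1.8 m

Manning's equation rearranged: A R^(2/3) = nQ / (1·√S) = 0.015 × 12.7 / (√0.004) = 3.012.
Trying y = 1.55 m: A R^(2/3) = 2.461 — too small.
Trying y = 2.14 m: A R^(2/3) = 3.539 — too large.
Trying y = 1.8 m: A R^(2/3) = 3.008 — ≈ 3.012.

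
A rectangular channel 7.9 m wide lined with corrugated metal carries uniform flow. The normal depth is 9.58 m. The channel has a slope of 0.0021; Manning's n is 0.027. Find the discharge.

Q = 255 m³/s

Flow area A = b·y = 7.9 × 9.58 = 75.68 m². Wetted perimeter P = b + 2y = 7.9 + 2×9.58 = 27.06 m.
Hydraulic radius R = A/P = 75.68/27.06 = 2.797 m.
Manning's equation: Q = (1/n) A R^(2/3) S^(1/2) = (1/0.027) × 75.68 × 2.797^(2/3) × 0.0021^(1/2) = 255 m³/s.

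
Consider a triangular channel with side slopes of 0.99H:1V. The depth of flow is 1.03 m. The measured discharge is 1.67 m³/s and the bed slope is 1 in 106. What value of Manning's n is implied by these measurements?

n = 0.031

For a triangular section with side slope z = 0.99: A = zy² = 0.99×1.03² = 1.05 m²; P = 2y√(1+z²) = 2×1.03×1.407 = 2.899 m.
Hydraulic radius R = A/P = 1.05/2.899 = 0.3623 m.
Rearranging Manning's equation: n = (1/Q) A R^(2/3) S^(1/2) = (1/1.67) × 1.05 × 0.3623^(2/3) × √0.009434 = 0.031.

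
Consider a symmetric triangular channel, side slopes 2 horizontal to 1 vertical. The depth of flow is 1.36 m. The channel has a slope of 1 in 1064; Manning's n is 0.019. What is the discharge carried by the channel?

Q = 4.28 m³/s

For a triangular section with side slope z = 2: A = zy² = 2×1.36² = 3.699 m²; P = 2y√(1+z²) = 2×1.36×2.236 = 6.082 m.
Hydraulic radius R = A/P = 3.699/6.082 = 0.6082 m.
Manning's equation: Q = (1/n) A R^(2/3) S^(1/2) = (1/0.019) × 3.699 × 0.6082^(2/3) × 0.0009398^(1/2) = 4.28 m³/s.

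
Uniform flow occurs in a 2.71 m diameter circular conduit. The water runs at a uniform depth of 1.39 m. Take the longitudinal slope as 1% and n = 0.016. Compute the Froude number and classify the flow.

For a circular section of diameter D = 2.71 m at depth y = 1.39 m, the central angle is θ = 2 arccos(1 − 2y/D) = 3.193 rad. Then A = (D²/8)(θ − sin θ) = 2.979 m² and P = Dθ/2 = 4.327 m.
Hydraulic radius R = A/P = 2.979/4.327 = 0.6885 m.
V = (1/n) R^(2/3) √S = (1/0.016) × 0.6885^(2/3) × √0.01 = 4.873 m/s. Hydraulic depth D_h = A/T = 2.979/2.709 = 1.1 m.
Froude number Fr = V/√(g·D_h) = 4.873/√(9.81×1.1) = 1.48, which is greater than 1, so the flow is supercritical.

supercritical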